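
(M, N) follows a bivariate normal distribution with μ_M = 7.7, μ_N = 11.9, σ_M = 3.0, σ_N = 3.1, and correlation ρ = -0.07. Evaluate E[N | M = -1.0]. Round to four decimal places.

12.5293

The regression of N on M has slope ρ·σ_N/σ_M and passes through (μ_M, μ_N).
E[N | M=-1.0] = 11.9 + (-0.07)·(3.1/3.0)·(-1.0 − (7.7)) = 11.9 + (-0.072333)·(-8.7) = 12.5293.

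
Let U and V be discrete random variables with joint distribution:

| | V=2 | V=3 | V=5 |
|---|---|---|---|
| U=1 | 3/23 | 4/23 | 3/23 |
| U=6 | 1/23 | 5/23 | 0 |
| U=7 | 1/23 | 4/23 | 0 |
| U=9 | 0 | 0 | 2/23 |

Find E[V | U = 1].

P(U = 1) = 10/23.
Σ V·P over the event = 2·(3/23) + 3·(4/23) + 5·(3/23) = 33/23.
E[V | U = 1] = (33/23) / (10/23) = 33/10.

33/10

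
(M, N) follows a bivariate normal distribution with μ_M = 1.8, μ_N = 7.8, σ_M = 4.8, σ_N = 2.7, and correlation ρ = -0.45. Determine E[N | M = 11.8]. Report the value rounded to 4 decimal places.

E[N | M=x] = μ_N + ρ(σ_N/σ_M)(x − μ_M) for jointly normal variables.
E[N | M=11.8] = 7.8 + (-0.45)·(2.7/4.8)·(11.8 − (1.8)) = 7.8 + (-0.25312)·(10) = 5.2688.

5.2688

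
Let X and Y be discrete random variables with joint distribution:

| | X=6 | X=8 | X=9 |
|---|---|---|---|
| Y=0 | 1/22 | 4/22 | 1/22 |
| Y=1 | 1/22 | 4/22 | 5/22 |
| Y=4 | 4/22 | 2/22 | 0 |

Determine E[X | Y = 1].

83/10

P(Y = 1) = 5/11.
Σ X·P over the event = 6·(1/22) + 8·(4/22) + 9·(5/22) = 83/22.
E[X | Y = 1] = (83/22) / (5/11) = 83/10.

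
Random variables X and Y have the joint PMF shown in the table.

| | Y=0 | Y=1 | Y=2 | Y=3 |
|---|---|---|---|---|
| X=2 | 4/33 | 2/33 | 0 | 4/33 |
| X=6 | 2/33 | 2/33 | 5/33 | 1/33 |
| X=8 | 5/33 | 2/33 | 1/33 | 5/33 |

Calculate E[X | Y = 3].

P(Y = 3) = 10/33.
Σ X·P over the event = 2·(4/33) + 6·(1/33) + 8·(5/33) = 18/11.
E[X | Y = 3] = (18/11) / (10/33) = 27/5.

27/5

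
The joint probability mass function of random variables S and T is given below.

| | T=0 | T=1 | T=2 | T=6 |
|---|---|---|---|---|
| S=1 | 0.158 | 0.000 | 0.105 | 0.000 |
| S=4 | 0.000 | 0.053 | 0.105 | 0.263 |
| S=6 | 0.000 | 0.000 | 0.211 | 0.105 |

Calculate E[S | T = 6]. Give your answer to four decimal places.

P(T = 6) = 0.368.
Σ S·P over the event = 4·(0.263) + 6·(0.105) = 1.682.
E[S | T = 6] = (1.682) / (0.368) = 4.5707.

4.5707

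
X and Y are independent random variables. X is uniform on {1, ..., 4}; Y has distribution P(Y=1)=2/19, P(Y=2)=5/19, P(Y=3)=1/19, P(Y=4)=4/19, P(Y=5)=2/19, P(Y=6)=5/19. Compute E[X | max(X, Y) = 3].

P(max(X, Y) = 3) = 5/38.
Summing X·P(x,y) over outcomes with max(X, Y) = 3 gives 27/76.
E[X | max(X, Y) = 3] = (27/76) / (5/38) = 27/10.

27/10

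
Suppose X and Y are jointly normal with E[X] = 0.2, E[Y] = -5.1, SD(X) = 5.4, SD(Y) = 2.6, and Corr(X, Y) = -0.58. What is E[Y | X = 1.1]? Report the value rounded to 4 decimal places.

-5.3513

The regression of Y on X has slope ρ·σ_Y/σ_X and passes through (μ_X, μ_Y).
E[Y | X=1.1] = -5.1 + (-0.58)·(2.6/5.4)·(1.1 − (0.2)) = -5.1 + (-0.27926)·(0.9) = -5.3513.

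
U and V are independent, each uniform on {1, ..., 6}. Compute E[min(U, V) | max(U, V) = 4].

16/7

Outcomes with max(U, V) = 4: (1,4), (2,4), (3,4), (4,1), (4,2), (4,3), (4,4), each with probability 1/36.
E[min(U, V) | max(U, V) = 4] = (1 + 2 + 3 + 1 + 2 + 3 + 4) / 7 = 16/7.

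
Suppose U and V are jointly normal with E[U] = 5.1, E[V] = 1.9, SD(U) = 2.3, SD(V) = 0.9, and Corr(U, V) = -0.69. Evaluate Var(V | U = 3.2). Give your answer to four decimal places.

0.4244

The conditional variance in a bivariate normal is σ_V²(1 − ρ²), independent of x.
Var(V | U=3.2) = (0.9)²·(1 − (-0.69)²) = 0.81·0.5239 = 0.4244.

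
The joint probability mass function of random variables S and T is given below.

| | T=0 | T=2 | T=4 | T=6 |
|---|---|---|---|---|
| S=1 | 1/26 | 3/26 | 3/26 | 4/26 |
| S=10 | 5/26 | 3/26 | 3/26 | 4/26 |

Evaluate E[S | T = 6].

P(T = 6) = 4/13.
Σ S·P over the event = 1·(4/26) + 10·(4/26) = 22/13.
E[S | T = 6] = (22/13) / (4/13) = 11/2.

11/2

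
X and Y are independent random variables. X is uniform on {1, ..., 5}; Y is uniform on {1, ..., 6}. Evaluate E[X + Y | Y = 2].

5

P(Y = 2) = 1/6.
Summing (X+Y)·P(x,y) over outcomes with Y = 2 gives 5/6.
E[X + Y | Y = 2] = (5/6) / (1/6) = 5.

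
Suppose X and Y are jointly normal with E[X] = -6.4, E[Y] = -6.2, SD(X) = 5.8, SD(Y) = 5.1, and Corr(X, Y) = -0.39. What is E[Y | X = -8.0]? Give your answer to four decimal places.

-5.6513

The regression of Y on X has slope ρ·σ_Y/σ_X and passes through (μ_X, μ_Y).
E[Y | X=-8.0] = -6.2 + (-0.39)·(5.1/5.8)·(-8.0 − (-6.4)) = -6.2 + (-0.34293)·(-1.6) = -5.6513.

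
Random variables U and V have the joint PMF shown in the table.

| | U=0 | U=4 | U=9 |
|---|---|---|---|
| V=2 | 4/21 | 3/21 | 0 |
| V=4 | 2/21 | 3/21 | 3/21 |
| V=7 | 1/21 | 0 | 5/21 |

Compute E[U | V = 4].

P(V = 4) = 8/21.
Σ U·P over the event = 0·(2/21) + 4·(3/21) + 9·(3/21) = 13/7.
E[U | V = 4] = (13/7) / (8/21) = 39/8.

39/8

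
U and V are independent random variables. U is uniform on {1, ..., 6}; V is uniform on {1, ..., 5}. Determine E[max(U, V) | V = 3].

4

Outcomes with V = 3: (1,3), (2,3), (3,3), (4,3), (5,3), (6,3), each with probability 1/30.
E[max(U, V) | V = 3] = (3 + 3 + 3 + 4 + 5 + 6) / 6 = 4.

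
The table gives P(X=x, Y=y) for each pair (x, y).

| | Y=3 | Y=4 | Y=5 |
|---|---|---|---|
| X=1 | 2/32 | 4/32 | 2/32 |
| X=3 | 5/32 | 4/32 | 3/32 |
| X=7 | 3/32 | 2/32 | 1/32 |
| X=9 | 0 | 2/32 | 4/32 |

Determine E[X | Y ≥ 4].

51/11

P(Y ≥ 4) = 11/16.
Summing X·P(X=x,Y=y) over the conditioning event gives 51/16.
E[X | Y ≥ 4] = (51/16) / (11/16) = 51/11.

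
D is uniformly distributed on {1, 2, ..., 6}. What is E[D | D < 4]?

Given D < 4, D is equally likely to be any of {1, 2, 3}.
E[D | D < 4] = (1 + 2 + 3) / 3 = 2.

2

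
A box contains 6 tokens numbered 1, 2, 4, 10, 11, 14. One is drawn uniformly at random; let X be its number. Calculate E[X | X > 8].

P(X > 8) = 1/2.
Σ over the event: 10·1/6 + 11·1/6 + 14·1/6 = 35/6.
E[X | X > 8] = (35/6) / (1/2) = 35/3.

35/3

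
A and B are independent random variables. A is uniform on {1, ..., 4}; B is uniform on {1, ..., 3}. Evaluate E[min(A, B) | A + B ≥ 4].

P(A + B ≥ 4) = 3/4.
Summing min(A,B)·P(x,y) over outcomes with A + B ≥ 4 gives 17/12.
E[min(A, B) | A + B ≥ 4] = (17/12) / (3/4) = 17/9.

17/9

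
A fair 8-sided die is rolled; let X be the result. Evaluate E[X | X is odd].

Given X is odd, X is equally likely to be any of {1, 3, 5, 7}.
E[X | X is odd] = (1 + 3 + 5 + 7) / 4 = 4.

4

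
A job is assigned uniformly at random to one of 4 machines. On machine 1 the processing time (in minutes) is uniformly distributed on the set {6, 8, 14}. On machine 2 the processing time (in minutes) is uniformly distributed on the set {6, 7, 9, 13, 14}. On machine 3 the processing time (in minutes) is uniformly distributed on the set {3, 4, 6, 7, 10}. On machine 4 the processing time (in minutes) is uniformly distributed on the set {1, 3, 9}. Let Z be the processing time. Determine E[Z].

E[Z | machine 1] = (6+8+14)/3 = 28/3.
E[Z | machine 2] = (6+7+9+13+14)/5 = 49/5.
E[Z | machine 3] = (3+4+6+7+10)/5 = 6.
E[Z | machine 4] = (1+3+9)/3 = 13/3.
E[Z] = (1/4)·(28/3) + (1/4)·(49/5) + (1/4)·(6) + (1/4)·(13/3) = 221/30.

221/30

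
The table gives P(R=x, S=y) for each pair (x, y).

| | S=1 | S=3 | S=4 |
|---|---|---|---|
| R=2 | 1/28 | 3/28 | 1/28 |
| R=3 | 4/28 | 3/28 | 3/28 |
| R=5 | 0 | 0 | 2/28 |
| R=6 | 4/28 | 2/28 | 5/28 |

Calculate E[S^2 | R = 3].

P(R = 3) = 5/14.
Summing S^2·P(R=x,S=y) over the conditioning event gives 79/28.
E[S^2 | R = 3] = (79/28) / (5/14) = 79/10.

79/10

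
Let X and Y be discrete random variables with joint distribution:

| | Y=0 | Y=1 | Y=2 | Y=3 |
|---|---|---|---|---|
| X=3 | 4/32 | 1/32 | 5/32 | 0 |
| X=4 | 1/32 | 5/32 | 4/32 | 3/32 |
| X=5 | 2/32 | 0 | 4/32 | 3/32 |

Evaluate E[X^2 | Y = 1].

89/6

P(Y = 1) = 3/16.
Σ X^2·P over the event = 9·(1/32) + 16·(5/32) = 89/32.
E[X^2 | Y = 1] = (89/32) / (3/16) = 89/6.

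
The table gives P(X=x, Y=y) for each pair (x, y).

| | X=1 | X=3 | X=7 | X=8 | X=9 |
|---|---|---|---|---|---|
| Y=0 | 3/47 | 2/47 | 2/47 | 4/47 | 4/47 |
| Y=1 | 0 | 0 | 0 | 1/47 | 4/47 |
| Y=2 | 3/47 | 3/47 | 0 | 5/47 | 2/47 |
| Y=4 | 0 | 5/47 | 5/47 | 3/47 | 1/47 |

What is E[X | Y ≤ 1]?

27/4

P(Y ≤ 1) = 20/47.
Summing X·P(X=x,Y=y) over the conditioning event gives 135/47.
E[X | Y ≤ 1] = (135/47) / (20/47) = 27/4.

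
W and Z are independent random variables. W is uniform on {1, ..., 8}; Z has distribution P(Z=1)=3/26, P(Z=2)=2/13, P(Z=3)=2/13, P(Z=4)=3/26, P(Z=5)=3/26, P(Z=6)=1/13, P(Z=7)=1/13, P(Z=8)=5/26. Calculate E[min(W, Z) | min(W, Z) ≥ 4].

P(min(W, Z) ≥ 4) = 75/208.
Summing min(W,Z)·P(x,y) over outcomes with min(W, Z) ≥ 4 gives 197/104.
E[min(W, Z) | min(W, Z) ≥ 4] = (197/104) / (75/208) = 394/75.

394/75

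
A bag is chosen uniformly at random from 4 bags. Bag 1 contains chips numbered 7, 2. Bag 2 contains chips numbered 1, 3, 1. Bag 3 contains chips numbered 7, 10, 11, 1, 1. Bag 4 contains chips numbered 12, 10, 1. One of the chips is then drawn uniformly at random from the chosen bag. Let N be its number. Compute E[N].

119/24

E[N | bag 1] = (7+2)/2 = 9/2.
E[N | bag 2] = (1+3+1)/3 = 5/3.
E[N | bag 3] = (7+10+11+1+1)/5 = 6.
E[N | bag 4] = (12+10+1)/3 = 23/3.
E[N] = (1/4)·(9/2) + (1/4)·(5/3) + (1/4)·(6) + (1/4)·(23/3) = 119/24.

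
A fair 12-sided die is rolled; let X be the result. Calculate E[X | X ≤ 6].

7/2

Given X ≤ 6, X is equally likely to be any of {1, 2, 3, 4, 5, 6}.
E[X | X ≤ 6] = (1 + 2 + 3 + 4 + 5 + 6) / 6 = 7/2.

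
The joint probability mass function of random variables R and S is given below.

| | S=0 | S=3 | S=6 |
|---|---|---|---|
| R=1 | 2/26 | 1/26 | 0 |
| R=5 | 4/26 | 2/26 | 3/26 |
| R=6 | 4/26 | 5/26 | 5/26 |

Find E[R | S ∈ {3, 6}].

43/8

P(S ∈ {3, 6}) = 8/13.
Σ R·P over the event = 1·(1/26) + 5·(2/26) + 5·(3/26) + 6·(5/26) + 6·(5/26) = 43/13.
E[R | S ∈ {3, 6}] = (43/13) / (8/13) = 43/8.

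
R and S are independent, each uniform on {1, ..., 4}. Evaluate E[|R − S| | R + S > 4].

7/5

Outcomes with R + S > 4: (1,4), (2,3), (2,4), (3,2), (3,3), (3,4), (4,1), (4,2), (4,3), (4,4), each with probability 1/16.
E[|R − S| | R + S > 4] = (3 + 1 + 2 + 1 + 0 + 1 + 3 + 2 + 1 + 0) / 10 = 7/5.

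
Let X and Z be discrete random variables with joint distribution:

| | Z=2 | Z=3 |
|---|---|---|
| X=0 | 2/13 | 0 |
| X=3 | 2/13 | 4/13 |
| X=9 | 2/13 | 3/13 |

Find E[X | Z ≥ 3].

P(Z ≥ 3) = 7/13.
Summing X·P(X=x,Z=y) over the conditioning event gives 3.
E[X | Z ≥ 3] = (3) / (7/13) = 39/7.

39/7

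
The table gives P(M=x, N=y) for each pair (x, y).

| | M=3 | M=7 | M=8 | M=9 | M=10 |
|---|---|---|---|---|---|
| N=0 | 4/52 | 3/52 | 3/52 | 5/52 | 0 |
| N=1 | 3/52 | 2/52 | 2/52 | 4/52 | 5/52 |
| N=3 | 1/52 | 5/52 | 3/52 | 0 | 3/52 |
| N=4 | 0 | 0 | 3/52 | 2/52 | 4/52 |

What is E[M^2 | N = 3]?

373/6

P(N = 3) = 3/13.
Σ M^2·P over the event = 9·(1/52) + 49·(5/52) + 64·(3/52) + 100·(3/52) = 373/26.
E[M^2 | N = 3] = (373/26) / (3/13) = 373/6.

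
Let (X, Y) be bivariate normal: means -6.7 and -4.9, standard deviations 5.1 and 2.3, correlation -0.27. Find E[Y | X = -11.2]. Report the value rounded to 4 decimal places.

-4.3521

The regression of Y on X has slope ρ·σ_Y/σ_X and passes through (μ_X, μ_Y).
E[Y | X=-11.2] = -4.9 + (-0.27)·(2.3/5.1)·(-11.2 − (-6.7)) = -4.9 + (-0.12176)·(-4.5) = -4.3521.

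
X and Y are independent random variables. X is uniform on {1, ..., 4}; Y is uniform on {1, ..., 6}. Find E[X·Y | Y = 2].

5

P(Y = 2) = 1/6.
Summing XY·P(x,y) over outcomes with Y = 2 gives 5/6.
E[X·Y | Y = 2] = (5/6) / (1/6) = 5.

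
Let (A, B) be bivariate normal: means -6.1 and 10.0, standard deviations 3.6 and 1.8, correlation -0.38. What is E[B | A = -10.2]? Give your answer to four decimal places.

For a bivariate normal, E[B | A=x] = μ_B + ρ·(σ_B/σ_A)·(x − μ_A).
E[B | A=-10.2] = 10.0 + (-0.38)·(1.8/3.6)·(-10.2 − (-6.1)) = 10.0 + (-0.19)·(-4.1) = 10.7790.

10.7790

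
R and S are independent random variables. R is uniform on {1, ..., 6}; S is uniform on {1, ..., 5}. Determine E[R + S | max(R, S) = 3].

Outcomes with max(R, S) = 3: (1,3), (2,3), (3,1), (3,2), (3,3), each with probability 1/30.
E[R + S | max(R, S) = 3] = (4 + 5 + 4 + 5 + 6) / 5 = 24/5.

24/5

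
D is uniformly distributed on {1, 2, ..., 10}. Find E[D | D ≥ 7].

Given D ≥ 7, D is equally likely to be any of {7, 8, 9, 10}.
E[D | D ≥ 7] = (7 + 8 + 9 + 10) / 4 = 17/2.

17/2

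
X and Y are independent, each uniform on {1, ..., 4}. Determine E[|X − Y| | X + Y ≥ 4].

18/13

P(X + Y ≥ 4) = 13/16.
Summing |X−Y|·P(x,y) over outcomes with X + Y ≥ 4 gives 9/8.
E[|X − Y| | X + Y ≥ 4] = (9/8) / (13/16) = 18/13.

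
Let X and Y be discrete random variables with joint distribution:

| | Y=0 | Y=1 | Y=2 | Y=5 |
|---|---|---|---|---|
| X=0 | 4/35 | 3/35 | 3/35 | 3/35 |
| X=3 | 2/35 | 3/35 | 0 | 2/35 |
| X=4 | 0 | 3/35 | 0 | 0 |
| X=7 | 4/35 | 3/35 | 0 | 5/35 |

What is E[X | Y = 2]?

P(Y = 2) = 3/35.
Σ X·P over the event = 0·(3/35) = 0.
E[X | Y = 2] = (0) / (3/35) = 0.

0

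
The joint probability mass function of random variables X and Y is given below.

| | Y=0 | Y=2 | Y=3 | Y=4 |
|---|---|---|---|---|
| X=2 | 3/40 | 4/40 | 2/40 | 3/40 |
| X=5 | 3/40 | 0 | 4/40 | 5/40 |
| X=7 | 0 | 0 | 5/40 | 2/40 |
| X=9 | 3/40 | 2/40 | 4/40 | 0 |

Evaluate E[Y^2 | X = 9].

P(X = 9) = 9/40.
Σ Y^2·P over the event = 0·(3/40) + 4·(2/40) + 9·(4/40) = 11/10.
E[Y^2 | X = 9] = (11/10) / (9/40) = 44/9.

44/9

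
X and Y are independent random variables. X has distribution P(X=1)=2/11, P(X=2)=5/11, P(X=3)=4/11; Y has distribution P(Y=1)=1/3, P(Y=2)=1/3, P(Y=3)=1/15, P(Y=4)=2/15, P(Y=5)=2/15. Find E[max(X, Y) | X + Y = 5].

P(X + Y = 5) = 29/165.
Summing max(X,Y)·P(x,y) over outcomes with X + Y = 5 gives 91/165.
E[max(X, Y) | X + Y = 5] = (91/165) / (29/165) = 91/29.

91/29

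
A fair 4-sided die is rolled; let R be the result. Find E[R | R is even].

3

Given R is even, R is equally likely to be any of {2, 4}.
E[R | R is even] = (2 + 4) / 2 = 3.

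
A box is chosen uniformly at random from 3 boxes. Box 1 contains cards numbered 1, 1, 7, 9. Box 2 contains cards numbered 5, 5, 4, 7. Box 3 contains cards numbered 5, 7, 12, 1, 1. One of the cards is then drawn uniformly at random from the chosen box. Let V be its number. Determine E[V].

299/60

E[V | box 1] = (1+1+7+9)/4 = 9/2.
E[V | box 2] = (5+5+4+7)/4 = 21/4.
E[V | box 3] = (5+7+12+1+1)/5 = 26/5.
By the law of total expectation,
E[V] = (1/3)·(9/2) + (1/3)·(21/4) + (1/3)·(26/5) = 299/60.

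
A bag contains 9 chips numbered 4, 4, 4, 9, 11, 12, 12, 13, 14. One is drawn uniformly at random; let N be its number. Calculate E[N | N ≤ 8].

4

P(N ≤ 8) = 1/3.
Σ over the event: 4·1/3 = 4/3.
E[N | N ≤ 8] = (4/3) / (1/3) = 4.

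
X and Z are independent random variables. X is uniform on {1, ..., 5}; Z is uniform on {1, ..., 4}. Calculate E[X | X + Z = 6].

7/2

Outcomes with X + Z = 6: (2,4), (3,3), (4,2), (5,1), each with probability 1/20.
E[X | X + Z = 6] = (2 + 3 + 4 + 5) / 4 = 7/2.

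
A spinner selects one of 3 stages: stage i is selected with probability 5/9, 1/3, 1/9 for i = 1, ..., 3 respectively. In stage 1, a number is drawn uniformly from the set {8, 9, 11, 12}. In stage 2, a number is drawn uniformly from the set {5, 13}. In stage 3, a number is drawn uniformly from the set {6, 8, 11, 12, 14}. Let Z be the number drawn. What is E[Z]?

E[Z | stage 1] = (8+9+11+12)/4 = 10.
E[Z | stage 2] = (5+13)/2 = 9.
E[Z | stage 3] = (6+8+11+12+14)/5 = 51/5.
E[Z] = (5/9)·(10) + (1/3)·(9) + (1/9)·(51/5) = 436/45.

436/45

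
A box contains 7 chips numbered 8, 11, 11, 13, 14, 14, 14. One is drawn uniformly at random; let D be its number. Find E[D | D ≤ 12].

10

P(D ≤ 12) = 3/7.
Σ over the event: 8·1/7 + 11·2/7 = 30/7.
E[D | D ≤ 12] = (30/7) / (3/7) = 10.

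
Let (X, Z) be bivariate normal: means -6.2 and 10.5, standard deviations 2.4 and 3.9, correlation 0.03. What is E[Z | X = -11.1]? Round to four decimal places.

E[Z | X=x] = μ_Z + ρ(σ_Z/σ_X)(x − μ_X) for jointly normal variables.
E[Z | X=-11.1] = 10.5 + (0.03)·(3.9/2.4)·(-11.1 − (-6.2)) = 10.5 + (0.04875)·(-4.9) = 10.2611.

10.2611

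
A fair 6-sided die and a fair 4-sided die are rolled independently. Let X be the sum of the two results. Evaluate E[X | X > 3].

P(X > 3) = 7/8.
Σ over the event: 4·1/8 + 5·1/6 + 6·1/6 + 7·1/6 + 8·1/8 + 9·1/12 + 10·1/24 = 17/3.
E[X | X > 3] = (17/3) / (7/8) = 136/21.

136/21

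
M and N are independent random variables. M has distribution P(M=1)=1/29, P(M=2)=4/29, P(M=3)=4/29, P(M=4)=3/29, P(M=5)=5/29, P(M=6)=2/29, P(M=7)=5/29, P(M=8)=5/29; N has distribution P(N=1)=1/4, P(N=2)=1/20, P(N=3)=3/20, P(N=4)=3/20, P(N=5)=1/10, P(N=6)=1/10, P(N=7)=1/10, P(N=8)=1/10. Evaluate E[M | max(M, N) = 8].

505/74

P(max(M, N) = 8) = 37/145.
Summing M·P(x,y) over outcomes with max(M, N) = 8 gives 101/58.
E[M | max(M, N) = 8] = (101/58) / (37/145) = 505/74.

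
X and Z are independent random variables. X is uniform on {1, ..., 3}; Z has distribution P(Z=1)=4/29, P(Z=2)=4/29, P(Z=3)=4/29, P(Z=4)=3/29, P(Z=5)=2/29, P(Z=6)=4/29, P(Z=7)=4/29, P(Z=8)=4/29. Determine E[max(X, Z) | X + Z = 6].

P(X + Z = 6) = 3/29.
Summing max(X,Z)·P(x,y) over outcomes with X + Z = 6 gives 34/87.
E[max(X, Z) | X + Z = 6] = (34/87) / (3/29) = 34/9.

34/9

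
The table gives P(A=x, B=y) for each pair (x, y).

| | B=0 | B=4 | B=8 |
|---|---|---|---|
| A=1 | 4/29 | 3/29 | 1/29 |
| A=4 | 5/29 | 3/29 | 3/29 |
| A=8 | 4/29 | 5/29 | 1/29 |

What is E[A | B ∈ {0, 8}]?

P(B ∈ {0, 8}) = 18/29.
Σ A·P over the event = 1·(4/29) + 1·(1/29) + 4·(5/29) + 4·(3/29) + 8·(4/29) + 8·(1/29) = 77/29.
E[A | B ∈ {0, 8}] = (77/29) / (18/29) = 77/18.

77/18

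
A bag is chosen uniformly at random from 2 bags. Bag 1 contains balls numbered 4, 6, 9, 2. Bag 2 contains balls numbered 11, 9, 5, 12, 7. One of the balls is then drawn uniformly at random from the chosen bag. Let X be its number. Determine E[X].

E[X | bag 1] = (4+6+9+2)/4 = 21/4.
E[X | bag 2] = (11+9+5+12+7)/5 = 44/5.
E[X] = (1/2)·(21/4) + (1/2)·(44/5) = 281/40.

281/40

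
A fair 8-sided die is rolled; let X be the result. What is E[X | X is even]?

5

Given X is even, X is equally likely to be any of {2, 4, 6, 8}.
E[X | X is even] = (2 + 4 + 6 + 8) / 4 = 5.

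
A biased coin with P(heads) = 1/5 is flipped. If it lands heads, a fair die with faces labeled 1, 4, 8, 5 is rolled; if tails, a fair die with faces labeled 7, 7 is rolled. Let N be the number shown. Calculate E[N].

13/2

E[N | heads] = (1+4+8+5)/4 = 9/2.
E[N | tails] = (7+7)/2 = 7.
E[N] = (1/5)·(9/2) + (4/5)·(7) = 13/2.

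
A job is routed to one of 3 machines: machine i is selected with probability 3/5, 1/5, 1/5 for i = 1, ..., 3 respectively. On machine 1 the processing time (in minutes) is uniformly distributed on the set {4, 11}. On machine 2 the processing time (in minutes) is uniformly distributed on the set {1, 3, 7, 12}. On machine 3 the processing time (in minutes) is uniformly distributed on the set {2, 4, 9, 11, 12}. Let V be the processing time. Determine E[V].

E[V | machine 1] = (4+11)/2 = 15/2.
E[V | machine 2] = (1+3+7+12)/4 = 23/4.
E[V | machine 3] = (2+4+9+11+12)/5 = 38/5.
E[V] = (3/5)·(15/2) + (1/5)·(23/4) + (1/5)·(38/5) = 717/100.

717/100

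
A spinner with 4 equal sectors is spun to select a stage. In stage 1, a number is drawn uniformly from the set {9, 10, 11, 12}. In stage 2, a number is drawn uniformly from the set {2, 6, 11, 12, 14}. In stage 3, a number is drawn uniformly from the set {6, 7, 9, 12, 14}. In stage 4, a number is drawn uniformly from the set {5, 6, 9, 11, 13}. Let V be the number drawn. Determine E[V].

379/40

E[V | stage 1] = (9+10+11+12)/4 = 21/2.
E[V | stage 2] = (2+6+11+12+14)/5 = 9.
E[V | stage 3] = (6+7+9+12+14)/5 = 48/5.
E[V | stage 4] = (5+6+9+11+13)/5 = 44/5.
E[V] = (1/4)·(21/2) + (1/4)·(9) + (1/4)·(48/5) + (1/4)·(44/5) = 379/40.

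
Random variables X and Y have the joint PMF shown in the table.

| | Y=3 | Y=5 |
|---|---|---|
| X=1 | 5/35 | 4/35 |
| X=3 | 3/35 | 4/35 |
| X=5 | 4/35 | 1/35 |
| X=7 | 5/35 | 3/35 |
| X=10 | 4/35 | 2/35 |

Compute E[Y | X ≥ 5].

69/19

P(X ≥ 5) = 19/35.
Σ Y·P over the event = 3·(4/35) + 5·(1/35) + 3·(5/35) + 5·(3/35) + 3·(4/35) + 5·(2/35) = 69/35.
E[Y | X ≥ 5] = (69/35) / (19/35) = 69/19.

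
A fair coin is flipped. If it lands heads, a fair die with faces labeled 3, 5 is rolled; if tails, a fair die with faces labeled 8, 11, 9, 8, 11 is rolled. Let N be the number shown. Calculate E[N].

E[N | heads] = (3+5)/2 = 4.
E[N | tails] = (8+11+9+8+11)/5 = 47/5.
E[N] = (1/2)·(4) + (1/2)·(47/5) = 67/10.

67/10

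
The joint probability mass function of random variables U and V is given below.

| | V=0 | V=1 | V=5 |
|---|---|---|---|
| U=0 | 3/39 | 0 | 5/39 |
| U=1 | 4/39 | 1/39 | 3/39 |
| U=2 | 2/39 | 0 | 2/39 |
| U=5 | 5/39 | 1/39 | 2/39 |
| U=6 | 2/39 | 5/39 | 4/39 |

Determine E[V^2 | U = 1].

P(U = 1) = 8/39.
Σ V^2·P over the event = 0·(4/39) + 1·(1/39) + 25·(3/39) = 76/39.
E[V^2 | U = 1] = (76/39) / (8/39) = 19/2.

19/2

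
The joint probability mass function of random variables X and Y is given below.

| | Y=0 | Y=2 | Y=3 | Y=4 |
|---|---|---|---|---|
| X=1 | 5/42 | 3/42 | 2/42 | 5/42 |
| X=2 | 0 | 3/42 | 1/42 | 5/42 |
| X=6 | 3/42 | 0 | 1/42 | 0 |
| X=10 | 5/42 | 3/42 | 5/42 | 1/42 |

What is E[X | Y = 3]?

20/3

P(Y = 3) = 3/14.
Summing X·P(X=x,Y=y) over the conditioning event gives 10/7.
E[X | Y = 3] = (10/7) / (3/14) = 20/3.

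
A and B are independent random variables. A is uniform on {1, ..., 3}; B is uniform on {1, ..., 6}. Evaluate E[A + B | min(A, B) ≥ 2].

Outcomes with min(A, B) ≥ 2: (2,2), (2,3), (2,4), (2,5), (2,6), (3,2), (3,3), (3,4), (3,5), (3,6), each with probability 1/18.
E[A + B | min(A, B) ≥ 2] = (4 + 5 + 6 + 7 + 8 + 5 + 6 + 7 + 8 + 9) / 10 = 13/2.

13/2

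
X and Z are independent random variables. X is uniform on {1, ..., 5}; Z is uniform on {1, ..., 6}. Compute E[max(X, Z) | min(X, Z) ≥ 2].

9/2

P(min(X, Z) ≥ 2) = 2/3.
Summing max(X,Z)·P(x,y) over outcomes with min(X, Z) ≥ 2 gives 3.
E[max(X, Z) | min(X, Z) ≥ 2] = (3) / (2/3) = 9/2.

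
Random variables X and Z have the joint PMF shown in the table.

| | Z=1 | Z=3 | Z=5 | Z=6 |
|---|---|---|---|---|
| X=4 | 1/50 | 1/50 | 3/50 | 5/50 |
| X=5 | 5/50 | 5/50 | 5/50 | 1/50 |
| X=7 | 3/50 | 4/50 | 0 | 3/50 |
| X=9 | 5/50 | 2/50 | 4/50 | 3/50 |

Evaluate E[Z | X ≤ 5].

P(X ≤ 5) = 13/25.
Σ Z·P over the event = 1·(1/50) + 3·(1/50) + 5·(3/50) + 6·(5/50) + 1·(5/50) + 3·(5/50) + 5·(5/50) + 6·(1/50) = 2.
E[Z | X ≤ 5] = (2) / (13/25) = 50/13.

50/13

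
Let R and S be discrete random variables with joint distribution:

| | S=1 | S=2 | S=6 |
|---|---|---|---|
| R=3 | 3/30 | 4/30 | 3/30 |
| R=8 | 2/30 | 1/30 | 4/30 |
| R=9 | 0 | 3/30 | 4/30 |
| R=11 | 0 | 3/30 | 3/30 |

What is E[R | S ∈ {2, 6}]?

P(S ∈ {2, 6}) = 5/6.
Σ R·P over the event = 3·(4/30) + 3·(3/30) + 8·(1/30) + 8·(4/30) + 9·(3/30) + 9·(4/30) + 11·(3/30) + 11·(3/30) = 19/3.
E[R | S ∈ {2, 6}] = (19/3) / (5/6) = 38/5.

38/5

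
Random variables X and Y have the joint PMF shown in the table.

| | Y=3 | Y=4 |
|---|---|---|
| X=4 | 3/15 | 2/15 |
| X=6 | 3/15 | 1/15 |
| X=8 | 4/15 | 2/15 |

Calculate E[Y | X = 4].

P(X = 4) = 1/3.
Summing Y·P(X=x,Y=y) over the conditioning event gives 17/15.
E[Y | X = 4] = (17/15) / (1/3) = 17/5.

17/5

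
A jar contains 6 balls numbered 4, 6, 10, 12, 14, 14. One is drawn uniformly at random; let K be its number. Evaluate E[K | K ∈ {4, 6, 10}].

20/3

P(K ∈ {4, 6, 10}) = 1/2.
Σ over the event: 4·1/6 + 6·1/6 + 10·1/6 = 10/3.
E[K | K ∈ {4, 6, 10}] = (10/3) / (1/2) = 20/3.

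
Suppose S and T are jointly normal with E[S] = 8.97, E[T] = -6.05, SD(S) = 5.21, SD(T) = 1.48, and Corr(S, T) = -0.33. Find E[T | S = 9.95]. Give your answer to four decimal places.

For a bivariate normal, E[T | S=x] = μ_T + ρ·(σ_T/σ_S)·(x − μ_S).
E[T | S=9.95] = -6.05 + (-0.33)·(1.48/5.21)·(9.95 − (8.97)) = -6.05 + (-0.093743)·(0.98) = -6.1419.

-6.1419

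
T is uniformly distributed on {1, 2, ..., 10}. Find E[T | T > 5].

8

Given T > 5, T is equally likely to be any of {6, 7, 8, 9, 10}.
E[T | T > 5] = (6 + 7 + 8 + 9 + 10) / 5 = 8.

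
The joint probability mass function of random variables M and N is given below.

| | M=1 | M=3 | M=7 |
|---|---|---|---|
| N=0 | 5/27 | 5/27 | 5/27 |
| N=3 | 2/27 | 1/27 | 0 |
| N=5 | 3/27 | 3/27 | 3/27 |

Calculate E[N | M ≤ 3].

P(M ≤ 3) = 19/27.
Summing N·P(M=x,N=y) over the conditioning event gives 13/9.
E[N | M ≤ 3] = (13/9) / (19/27) = 39/19.

39/19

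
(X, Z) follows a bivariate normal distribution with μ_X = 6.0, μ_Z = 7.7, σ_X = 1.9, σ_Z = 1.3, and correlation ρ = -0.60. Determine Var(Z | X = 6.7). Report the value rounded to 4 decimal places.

1.0816

For a bivariate normal, Var(Z | X=x) = σ_Z²(1 − ρ²).
Var(Z | X=6.7) = (1.3)²·(1 − (-0.60)²) = 1.69·0.64 = 1.0816.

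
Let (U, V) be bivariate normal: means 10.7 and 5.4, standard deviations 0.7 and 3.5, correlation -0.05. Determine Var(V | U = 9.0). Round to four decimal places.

Var(V | U=x) = (1 − ρ²)·σ_V².
Var(V | U=9.0) = (3.5)²·(1 − (-0.05)²) = 12.25·0.9975 = 12.2194.

12.2194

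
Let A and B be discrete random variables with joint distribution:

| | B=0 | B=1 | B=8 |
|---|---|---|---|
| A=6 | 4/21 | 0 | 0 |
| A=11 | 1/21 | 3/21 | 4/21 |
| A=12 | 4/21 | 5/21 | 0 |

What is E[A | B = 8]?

P(B = 8) = 4/21.
Σ A·P over the event = 11·(4/21) = 44/21.
E[A | B = 8] = (44/21) / (4/21) = 11.

11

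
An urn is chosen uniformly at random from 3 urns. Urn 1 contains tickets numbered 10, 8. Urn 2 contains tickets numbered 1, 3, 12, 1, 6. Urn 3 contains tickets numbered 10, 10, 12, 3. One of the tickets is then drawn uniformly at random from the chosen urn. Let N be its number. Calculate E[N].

149/20

E[N | urn 1] = (10+8)/2 = 9.
E[N | urn 2] = (1+3+12+1+6)/5 = 23/5.
E[N | urn 3] = (10+10+12+3)/4 = 35/4.
By the law of total expectation,
E[N] = (1/3)·(9) + (1/3)·(23/5) + (1/3)·(35/4) = 149/20.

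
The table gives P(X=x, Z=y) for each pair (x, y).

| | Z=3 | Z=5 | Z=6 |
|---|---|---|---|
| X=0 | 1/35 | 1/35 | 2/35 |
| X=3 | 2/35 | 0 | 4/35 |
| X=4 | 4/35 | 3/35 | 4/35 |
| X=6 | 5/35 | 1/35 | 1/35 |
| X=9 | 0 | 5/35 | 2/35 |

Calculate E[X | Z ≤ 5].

P(Z ≤ 5) = 22/35.
Σ X·P over the event = 0·(1/35) + 0·(1/35) + 3·(2/35) + 4·(4/35) + 4·(3/35) + 6·(5/35) + 6·(1/35) + 9·(5/35) = 23/7.
E[X | Z ≤ 5] = (23/7) / (22/35) = 115/22.

115/22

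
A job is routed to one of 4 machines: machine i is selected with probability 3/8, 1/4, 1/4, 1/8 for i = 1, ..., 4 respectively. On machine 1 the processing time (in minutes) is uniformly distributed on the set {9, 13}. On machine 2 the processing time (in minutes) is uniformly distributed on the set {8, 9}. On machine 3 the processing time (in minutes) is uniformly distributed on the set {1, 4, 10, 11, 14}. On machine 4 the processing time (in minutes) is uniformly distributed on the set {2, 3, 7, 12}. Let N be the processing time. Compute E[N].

E[N | machine 1] = (9+13)/2 = 11.
E[N | machine 2] = (8+9)/2 = 17/2.
E[N | machine 3] = (1+4+10+11+14)/5 = 8.
E[N | machine 4] = (2+3+7+12)/4 = 6.
By the law of total expectation,
E[N] = (3/8)·(11) + (1/4)·(17/2) + (1/4)·(8) + (1/8)·(6) = 9.

9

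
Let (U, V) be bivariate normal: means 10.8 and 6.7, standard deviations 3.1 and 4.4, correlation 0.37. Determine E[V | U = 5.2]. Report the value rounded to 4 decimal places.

3.7591

For a bivariate normal, E[V | U=x] = μ_V + ρ·(σ_V/σ_U)·(x − μ_U).
E[V | U=5.2] = 6.7 + (0.37)·(4.4/3.1)·(5.2 − (10.8)) = 6.7 + (0.52516)·(-5.6) = 3.7591.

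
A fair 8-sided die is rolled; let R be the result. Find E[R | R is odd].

4

Given R is odd, R is equally likely to be any of {1, 3, 5, 7}.
E[R | R is odd] = (1 + 3 + 5 + 7) / 4 = 4.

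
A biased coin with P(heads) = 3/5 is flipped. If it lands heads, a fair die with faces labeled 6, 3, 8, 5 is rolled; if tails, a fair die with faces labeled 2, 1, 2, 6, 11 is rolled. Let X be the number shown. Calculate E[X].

E[X | heads] = (6+3+8+5)/4 = 11/2.
E[X | tails] = (2+1+2+6+11)/5 = 22/5.
By the law of total expectation,
E[X] = (3/5)·(11/2) + (2/5)·(22/5) = 253/50.

253/50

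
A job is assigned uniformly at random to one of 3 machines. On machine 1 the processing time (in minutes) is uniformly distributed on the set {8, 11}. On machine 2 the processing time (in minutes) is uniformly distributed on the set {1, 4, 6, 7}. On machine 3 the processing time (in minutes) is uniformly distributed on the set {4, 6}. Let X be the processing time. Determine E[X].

19/3

E[X | machine 1] = (8+11)/2 = 19/2.
E[X | machine 2] = (1+4+6+7)/4 = 9/2.
E[X | machine 3] = (4+6)/2 = 5.
By the law of total expectation,
E[X] = (1/3)·(19/2) + (1/3)·(9/2) + (1/3)·(5) = 19/3.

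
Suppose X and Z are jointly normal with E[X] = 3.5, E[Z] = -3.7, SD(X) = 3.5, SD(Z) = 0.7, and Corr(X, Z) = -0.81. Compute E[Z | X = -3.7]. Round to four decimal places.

For a bivariate normal, E[Z | X=x] = μ_Z + ρ·(σ_Z/σ_X)·(x − μ_X).
E[Z | X=-3.7] = -3.7 + (-0.81)·(0.7/3.5)·(-3.7 − (3.5)) = -3.7 + (-0.162)·(-7.2) = -2.5336.

-2.5336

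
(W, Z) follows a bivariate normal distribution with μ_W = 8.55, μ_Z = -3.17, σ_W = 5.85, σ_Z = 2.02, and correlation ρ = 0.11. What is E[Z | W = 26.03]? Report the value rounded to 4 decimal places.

-2.5061

E[Z | W=x] = μ_Z + ρ(σ_Z/σ_W)(x − μ_W) for jointly normal variables.
E[Z | W=26.03] = -3.17 + (0.11)·(2.02/5.85)·(26.03 − (8.55)) = -3.17 + (0.037983)·(17.48) = -2.5061.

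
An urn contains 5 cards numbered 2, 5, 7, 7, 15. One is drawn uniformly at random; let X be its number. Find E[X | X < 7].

P(X < 7) = 2/5.
Σ over the event: 2·1/5 + 5·1/5 = 7/5.
E[X | X < 7] = (7/5) / (2/5) = 7/2.

7/2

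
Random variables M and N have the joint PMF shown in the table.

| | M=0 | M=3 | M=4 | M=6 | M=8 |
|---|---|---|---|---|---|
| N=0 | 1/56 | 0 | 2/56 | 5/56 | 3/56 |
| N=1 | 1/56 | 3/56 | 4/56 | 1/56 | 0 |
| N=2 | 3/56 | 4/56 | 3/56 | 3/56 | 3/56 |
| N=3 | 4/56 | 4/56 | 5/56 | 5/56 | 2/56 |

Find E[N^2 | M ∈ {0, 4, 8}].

P(M ∈ {0, 4, 8}) = 31/56.
Summing N^2·P(M=x,N=y) over the conditioning event gives 5/2.
E[N^2 | M ∈ {0, 4, 8}] = (5/2) / (31/56) = 140/31.

140/31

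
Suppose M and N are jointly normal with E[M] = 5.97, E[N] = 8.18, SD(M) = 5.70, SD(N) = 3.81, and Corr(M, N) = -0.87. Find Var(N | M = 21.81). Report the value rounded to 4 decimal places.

For a bivariate normal, Var(N | M=x) = σ_N²(1 − ρ²).
Var(N | M=21.81) = (3.81)²·(1 − (-0.87)²) = 14.5161·0.2431 = 3.5289.

3.5289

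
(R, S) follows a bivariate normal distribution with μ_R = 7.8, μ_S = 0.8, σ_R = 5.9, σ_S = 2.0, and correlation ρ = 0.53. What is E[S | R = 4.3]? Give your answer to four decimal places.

0.1712

E[S | R=x] = μ_S + ρ(σ_S/σ_R)(x − μ_R) for jointly normal variables.
E[S | R=4.3] = 0.8 + (0.53)·(2.0/5.9)·(4.3 − (7.8)) = 0.8 + (0.17966)·(-3.5) = 0.1712.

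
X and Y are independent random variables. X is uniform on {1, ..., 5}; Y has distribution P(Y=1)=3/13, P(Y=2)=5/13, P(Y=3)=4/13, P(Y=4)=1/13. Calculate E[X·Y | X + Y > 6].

P(X + Y > 6) = 16/65.
Summing XY·P(x,y) over outcomes with X + Y > 6 gives 206/65.
E[X·Y | X + Y > 6] = (206/65) / (16/65) = 103/8.

103/8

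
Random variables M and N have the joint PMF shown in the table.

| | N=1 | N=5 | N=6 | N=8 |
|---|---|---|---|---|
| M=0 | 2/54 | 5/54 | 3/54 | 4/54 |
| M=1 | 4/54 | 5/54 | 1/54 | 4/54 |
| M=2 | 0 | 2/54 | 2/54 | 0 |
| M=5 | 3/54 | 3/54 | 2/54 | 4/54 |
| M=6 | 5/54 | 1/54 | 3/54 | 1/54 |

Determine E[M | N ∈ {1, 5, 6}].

112/41

P(N ∈ {1, 5, 6}) = 41/54.
Summing M·P(M=x,N=y) over the conditioning event gives 56/27.
E[M | N ∈ {1, 5, 6}] = (56/27) / (41/54) = 112/41.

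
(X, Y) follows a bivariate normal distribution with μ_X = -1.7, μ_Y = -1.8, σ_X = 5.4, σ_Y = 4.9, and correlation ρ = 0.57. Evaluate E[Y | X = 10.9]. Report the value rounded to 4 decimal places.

The regression of Y on X has slope ρ·σ_Y/σ_X and passes through (μ_X, μ_Y).
E[Y | X=10.9] = -1.8 + (0.57)·(4.9/5.4)·(10.9 − (-1.7)) = -1.8 + (0.51722)·(12.6) = 4.7170.

4.7170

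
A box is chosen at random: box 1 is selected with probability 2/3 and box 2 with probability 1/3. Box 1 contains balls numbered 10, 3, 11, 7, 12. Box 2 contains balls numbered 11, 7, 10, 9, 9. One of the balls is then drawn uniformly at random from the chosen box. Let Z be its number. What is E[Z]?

E[Z | box 1] = (10+3+11+7+12)/5 = 43/5.
E[Z | box 2] = (11+7+10+9+9)/5 = 46/5.
By the law of total expectation,
E[Z] = (2/3)·(43/5) + (1/3)·(46/5) = 44/5.

44/5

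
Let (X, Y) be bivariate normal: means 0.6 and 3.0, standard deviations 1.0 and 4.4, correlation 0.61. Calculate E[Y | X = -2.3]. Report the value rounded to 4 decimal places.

-4.7836

For a bivariate normal, E[Y | X=x] = μ_Y + ρ·(σ_Y/σ_X)·(x − μ_X).
E[Y | X=-2.3] = 3.0 + (0.61)·(4.4/1.0)·(-2.3 − (0.6)) = 3.0 + (2.684)·(-2.9) = -4.7836.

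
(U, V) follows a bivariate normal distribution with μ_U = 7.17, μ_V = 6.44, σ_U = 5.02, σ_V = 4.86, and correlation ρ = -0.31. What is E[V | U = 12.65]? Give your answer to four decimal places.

The regression of V on U has slope ρ·σ_V/σ_U and passes through (μ_U, μ_V).
E[V | U=12.65] = 6.44 + (-0.31)·(4.86/5.02)·(12.65 − (7.17)) = 6.44 + (-0.30012)·(5.48) = 4.7953.

4.7953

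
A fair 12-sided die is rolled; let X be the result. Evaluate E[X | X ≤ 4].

5/2

Given X ≤ 4, X is equally likely to be any of {1, 2, 3, 4}.
E[X | X ≤ 4] = (1 + 2 + 3 + 4) / 4 = 5/2.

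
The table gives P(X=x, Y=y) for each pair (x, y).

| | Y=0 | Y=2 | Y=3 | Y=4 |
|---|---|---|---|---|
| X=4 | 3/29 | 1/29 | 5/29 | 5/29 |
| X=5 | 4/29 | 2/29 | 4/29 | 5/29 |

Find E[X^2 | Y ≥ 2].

41/2

P(Y ≥ 2) = 22/29.
Σ X^2·P over the event = 16·(1/29) + 16·(5/29) + 16·(5/29) + 25·(2/29) + 25·(4/29) + 25·(5/29) = 451/29.
E[X^2 | Y ≥ 2] = (451/29) / (22/29) = 41/2.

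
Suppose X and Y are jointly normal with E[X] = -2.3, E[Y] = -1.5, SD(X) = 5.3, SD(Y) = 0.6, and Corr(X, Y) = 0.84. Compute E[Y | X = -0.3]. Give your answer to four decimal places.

For a bivariate normal, E[Y | X=x] = μ_Y + ρ·(σ_Y/σ_X)·(x − μ_X).
E[Y | X=-0.3] = -1.5 + (0.84)·(0.6/5.3)·(-0.3 − (-2.3)) = -1.5 + (0.095094)·(2) = -1.3098.

-1.3098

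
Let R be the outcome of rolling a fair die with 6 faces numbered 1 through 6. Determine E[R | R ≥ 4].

Given R ≥ 4, R is equally likely to be any of {4, 5, 6}.
E[R | R ≥ 4] = (4 + 5 + 6) / 3 = 5.

5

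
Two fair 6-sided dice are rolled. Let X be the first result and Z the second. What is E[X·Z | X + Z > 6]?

P(X + Z > 6) = 7/12.
Summing XZ·P(x,y) over outcomes with X + Z > 6 gives 371/36.
E[X·Z | X + Z > 6] = (371/36) / (7/12) = 53/3.

53/3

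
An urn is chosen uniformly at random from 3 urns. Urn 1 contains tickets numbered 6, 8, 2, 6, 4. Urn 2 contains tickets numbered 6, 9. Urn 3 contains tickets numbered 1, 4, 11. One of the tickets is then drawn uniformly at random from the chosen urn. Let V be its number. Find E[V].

541/90

E[V | urn 1] = (6+8+2+6+4)/5 = 26/5.
E[V | urn 2] = (6+9)/2 = 15/2.
E[V | urn 3] = (1+4+11)/3 = 16/3.
E[V] = (1/3)·(26/5) + (1/3)·(15/2) + (1/3)·(16/3) = 541/90.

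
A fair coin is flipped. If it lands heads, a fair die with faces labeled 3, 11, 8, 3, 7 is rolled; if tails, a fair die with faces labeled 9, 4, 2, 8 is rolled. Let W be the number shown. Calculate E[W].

E[W | heads] = (3+11+8+3+7)/5 = 32/5.
E[W | tails] = (9+4+2+8)/4 = 23/4.
E[W] = (1/2)·(32/5) + (1/2)·(23/4) = 243/40.

243/40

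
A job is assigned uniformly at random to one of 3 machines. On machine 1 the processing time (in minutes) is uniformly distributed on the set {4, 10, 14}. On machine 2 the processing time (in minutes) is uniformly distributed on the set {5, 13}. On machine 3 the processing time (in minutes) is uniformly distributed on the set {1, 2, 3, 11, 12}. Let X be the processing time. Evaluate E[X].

362/45

E[X | machine 1] = (4+10+14)/3 = 28/3.
E[X | machine 2] = (5+13)/2 = 9.
E[X | machine 3] = (1+2+3+11+12)/5 = 29/5.
By the law of total expectation,
E[X] = (1/3)·(28/3) + (1/3)·(9) + (1/3)·(29/5) = 362/45.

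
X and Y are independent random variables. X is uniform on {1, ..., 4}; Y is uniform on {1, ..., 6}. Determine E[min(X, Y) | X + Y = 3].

1

Outcomes with X + Y = 3: (1,2), (2,1), each with probability 1/24.
E[min(X, Y) | X + Y = 3] = (1 + 1) / 2 = 1.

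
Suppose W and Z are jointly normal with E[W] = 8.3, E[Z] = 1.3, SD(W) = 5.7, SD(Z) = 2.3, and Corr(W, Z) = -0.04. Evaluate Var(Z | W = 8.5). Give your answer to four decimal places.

The conditional variance in a bivariate normal is σ_Z²(1 − ρ²), independent of x.
Var(Z | W=8.5) = (2.3)²·(1 − (-0.04)²) = 5.29·0.9984 = 5.2815.

5.2815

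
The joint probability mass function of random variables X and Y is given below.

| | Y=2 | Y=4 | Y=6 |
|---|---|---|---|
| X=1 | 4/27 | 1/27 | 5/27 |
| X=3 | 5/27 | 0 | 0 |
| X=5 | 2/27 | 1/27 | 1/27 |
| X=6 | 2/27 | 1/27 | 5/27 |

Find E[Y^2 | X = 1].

106/5

P(X = 1) = 10/27.
Σ Y^2·P over the event = 4·(4/27) + 16·(1/27) + 36·(5/27) = 212/27.
E[Y^2 | X = 1] = (212/27) / (10/27) = 106/5.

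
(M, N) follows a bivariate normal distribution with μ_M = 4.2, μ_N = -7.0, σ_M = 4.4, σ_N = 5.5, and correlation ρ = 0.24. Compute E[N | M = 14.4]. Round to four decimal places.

-3.9400

For a bivariate normal, E[N | M=x] = μ_N + ρ·(σ_N/σ_M)·(x − μ_M).
E[N | M=14.4] = -7.0 + (0.24)·(5.5/4.4)·(14.4 − (4.2)) = -7.0 + (0.3)·(10.2) = -3.9400.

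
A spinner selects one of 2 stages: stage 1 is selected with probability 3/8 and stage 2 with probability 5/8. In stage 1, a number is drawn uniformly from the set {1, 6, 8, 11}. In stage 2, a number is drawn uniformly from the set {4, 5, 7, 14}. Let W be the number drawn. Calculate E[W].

E[W | stage 1] = (1+6+8+11)/4 = 13/2.
E[W | stage 2] = (4+5+7+14)/4 = 15/2.
E[W] = (3/8)·(13/2) + (5/8)·(15/2) = 57/8.

57/8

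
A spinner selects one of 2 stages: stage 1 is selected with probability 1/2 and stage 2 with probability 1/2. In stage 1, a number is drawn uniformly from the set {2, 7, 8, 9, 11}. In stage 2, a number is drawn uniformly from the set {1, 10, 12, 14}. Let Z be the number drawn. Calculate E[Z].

E[Z | stage 1] = (2+7+8+9+11)/5 = 37/5.
E[Z | stage 2] = (1+10+12+14)/4 = 37/4.
By the law of total expectation,
E[Z] = (1/2)·(37/5) + (1/2)·(37/4) = 333/40.

333/40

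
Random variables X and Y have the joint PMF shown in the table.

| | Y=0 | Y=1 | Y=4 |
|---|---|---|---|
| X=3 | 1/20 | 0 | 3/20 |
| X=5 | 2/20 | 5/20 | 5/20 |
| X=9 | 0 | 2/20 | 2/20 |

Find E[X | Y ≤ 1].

28/5

P(Y ≤ 1) = 1/2.
Summing X·P(X=x,Y=y) over the conditioning event gives 14/5.
E[X | Y ≤ 1] = (14/5) / (1/2) = 28/5.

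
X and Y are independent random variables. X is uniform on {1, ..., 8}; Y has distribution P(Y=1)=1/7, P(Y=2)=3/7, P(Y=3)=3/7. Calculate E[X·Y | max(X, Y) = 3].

75/13

P(max(X, Y) = 3) = 13/56.
Summing XY·P(x,y) over outcomes with max(X, Y) = 3 gives 75/56.
E[X·Y | max(X, Y) = 3] = (75/56) / (13/56) = 75/13.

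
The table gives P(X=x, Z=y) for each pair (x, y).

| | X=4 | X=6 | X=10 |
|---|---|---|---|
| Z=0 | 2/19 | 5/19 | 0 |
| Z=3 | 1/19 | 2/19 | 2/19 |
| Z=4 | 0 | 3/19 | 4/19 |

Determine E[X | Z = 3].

36/5

P(Z = 3) = 5/19.
Summing X·P(X=x,Z=y) over the conditioning event gives 36/19.
E[X | Z = 3] = (36/19) / (5/19) = 36/5.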